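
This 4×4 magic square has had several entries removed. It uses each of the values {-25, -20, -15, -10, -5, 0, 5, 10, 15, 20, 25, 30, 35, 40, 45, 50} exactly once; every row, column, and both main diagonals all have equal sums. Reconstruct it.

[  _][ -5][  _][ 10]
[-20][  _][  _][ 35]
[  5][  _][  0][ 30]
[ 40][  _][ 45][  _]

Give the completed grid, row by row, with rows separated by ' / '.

25 -5 20 10 / -20 50 -15 35 / 5 15 0 30 / 40 -10 45 -25

The 16 entries sum to 200, so each line sums to 200/4 = 50.
From row 3, 50 − (5 + 0 + 30) gives (3,2) = 15.
Column 1: -20 + 5 + 40 + ? = 50, so (1,1) = 25.
Using column 4: 10 + 35 + 30 + ? → (4,4) = 50 − 75 = -25.
Main diagonal needs 50; the known cells sum to 0, so (2,2) = 50.
The remaining cell in anti-diagonal is (2,3) = 50 − 65 = -15.
Row 1 must total 50; the given cells sum to 30, so (1,3) = 20.
Row 4: 40 + 45 + (-25) + ? = 50, so (4,2) = -10.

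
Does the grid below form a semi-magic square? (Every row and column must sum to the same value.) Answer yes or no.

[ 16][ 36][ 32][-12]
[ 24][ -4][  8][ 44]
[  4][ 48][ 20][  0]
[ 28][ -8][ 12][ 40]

Yes

Row 1: 16 + 36 + 32 + (-12) = 72.
Row 2: 24 + (-4) + 8 + 44 = 72.
Row 3: 4 + 48 + 20 + 0 = 72.
Row 4: 28 + (-8) + 12 + 40 = 72.
Column 1: 16 + 24 + 4 + 28 = 72.
Column 2: 36 + (-4) + 48 + (-8) = 72.
Column 3: 32 + 8 + 20 + 12 = 72.
Column 4: -12 + 44 + 0 + 40 = 72.
All lines sum to 72.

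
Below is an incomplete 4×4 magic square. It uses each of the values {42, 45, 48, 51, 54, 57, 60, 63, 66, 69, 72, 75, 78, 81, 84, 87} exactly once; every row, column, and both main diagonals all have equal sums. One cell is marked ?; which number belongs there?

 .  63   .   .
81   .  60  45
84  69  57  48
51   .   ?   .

66

The 16 entries sum to 1032, so each line sums to 1032/4 = 258.
Row 2: 81 + 60 + 45 + ? = 258, so (2,2) = 72.
Column 1: 81 + 84 + 51 + ? = 258, so (1,1) = 42.
Column 2 must total 258; the given cells sum to 204, so (4,2) = 54.
From main diagonal, 258 − (42 + 72 + 57) gives (4,4) = 87.
From anti-diagonal, 258 − (60 + 69 + 51) gives (1,4) = 78.
Row 1 must total 258; the given cells sum to 183, so (1,3) = 75.
Using row 4: 51 + 54 + 87 + ? → (4,3) = 258 − 192 = 66.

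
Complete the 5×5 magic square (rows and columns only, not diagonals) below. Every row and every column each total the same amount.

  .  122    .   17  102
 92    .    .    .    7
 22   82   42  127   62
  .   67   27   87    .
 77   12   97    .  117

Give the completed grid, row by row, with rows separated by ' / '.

37 122 57 17 102 / 92 52 112 72 7 / 22 82 42 127 62 / 107 67 27 87 47 / 77 12 97 32 117

Row 3 is already complete: 22 + 82 + 42 + 127 + 62 = 335, so that is the magic constant.
Row 5: 77 + 12 + 97 + 117 + ? = 335, so (5,4) = 32.
The remaining cell in column 2 is (2,2) = 335 − 283 = 52.
From column 4, 335 − (17 + 127 + 87 + 32) gives (2,4) = 72.
Column 5 must total 335; the given cells sum to 288, so (4,5) = 47.
Row 2 must total 335; the given cells sum to 223, so (2,3) = 112.
Row 4: 67 + 27 + 87 + 47 + ? = 335, so (4,1) = 107.
Using column 1: 92 + 22 + 107 + 77 + ? → (1,1) = 335 − 298 = 37.
Column 3 needs 335; the known cells sum to 278, so (1,3) = 57.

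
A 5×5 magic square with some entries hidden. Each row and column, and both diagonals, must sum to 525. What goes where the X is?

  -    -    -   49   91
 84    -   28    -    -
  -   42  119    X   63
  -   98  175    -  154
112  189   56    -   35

Row 5 needs 525; the known cells sum to 392, so (5,4) = 133.
Using column 3: 28 + 119 + 175 + 56 + ? → (1,3) = 525 − 378 = 147.
Column 5: 91 + 63 + 154 + 35 + ? = 525, so (2,5) = 182.
From anti-diagonal, 525 − (91 + 119 + 98 + 112) gives (2,4) = 105.
From row 2, 525 − (84 + 28 + 105 + 182) gives (2,2) = 126.
Column 2: 126 + 42 + 98 + 189 + ? = 525, so (1,2) = 70.
Row 1: 70 + 147 + 49 + 91 + ? = 525, so (1,1) = 168.
Main diagonal: 168 + 126 + 119 + 35 + ? = 525, so (4,4) = 77.
From row 4, 525 − (98 + 175 + 77 + 154) gives (4,1) = 21.
Using column 1: 168 + 84 + 21 + 112 + ? → (3,1) = 525 − 385 = 140.
Column 4 must total 525; the given cells sum to 364, so (3,4) = 161.

161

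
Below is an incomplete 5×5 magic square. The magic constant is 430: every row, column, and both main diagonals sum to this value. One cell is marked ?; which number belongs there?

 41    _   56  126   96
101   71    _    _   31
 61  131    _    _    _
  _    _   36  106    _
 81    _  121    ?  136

66

Row 1 needs 430; the known cells sum to 319, so (1,2) = 111.
Column 1 needs 430; the known cells sum to 284, so (4,1) = 146.
The remaining cell in main diagonal is (3,3) = 430 − 354 = 76.
Column 3 must total 430; the given cells sum to 289, so (2,3) = 141.
Row 2 must total 430; the given cells sum to 344, so (2,4) = 86.
The remaining cell in anti-diagonal is (4,2) = 430 − 339 = 91.
Row 4 needs 430; the known cells sum to 379, so (4,5) = 51.
Column 2 needs 430; the known cells sum to 404, so (5,2) = 26.
From column 5, 430 − (96 + 31 + 51 + 136) gives (3,5) = 116.
Using row 3: 61 + 131 + 76 + 116 + ? → (3,4) = 430 − 384 = 46.
Using row 5: 81 + 26 + 121 + 136 + ? → (5,4) = 430 − 364 = 66.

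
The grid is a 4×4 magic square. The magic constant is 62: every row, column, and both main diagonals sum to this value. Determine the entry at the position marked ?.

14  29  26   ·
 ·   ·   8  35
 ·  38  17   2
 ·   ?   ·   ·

-4

Row 1 must total 62; the given cells sum to 69, so (1,4) = -7.
From row 3, 62 − (38 + 17 + 2) gives (3,1) = 5.
Column 3: 26 + 8 + 17 + ? = 62, so (4,3) = 11.
Column 4 must total 62; the given cells sum to 30, so (4,4) = 32.
The remaining cell in main diagonal is (2,2) = 62 − 63 = -1.
Anti-diagonal: -7 + 8 + 38 + ? = 62, so (4,1) = 23.
Using row 2: -1 + 8 + 35 + ? → (2,1) = 62 − 42 = 20.
Using row 4: 23 + 11 + 32 + ? → (4,2) = 62 − 66 = -4.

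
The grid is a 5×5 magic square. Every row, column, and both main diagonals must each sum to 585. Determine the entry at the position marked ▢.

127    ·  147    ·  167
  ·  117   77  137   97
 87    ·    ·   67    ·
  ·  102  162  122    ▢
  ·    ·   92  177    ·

57

Row 2: 117 + 77 + 137 + 97 + ? = 585, so (2,1) = 157.
The remaining cell in column 3 is (3,3) = 585 − 478 = 107.
Column 4 must total 585; the given cells sum to 503, so (1,4) = 82.
Using main diagonal: 127 + 117 + 107 + 122 + ? → (5,5) = 585 − 473 = 112.
The remaining cell in anti-diagonal is (5,1) = 585 − 513 = 72.
From row 1, 585 − (127 + 147 + 82 + 167) gives (1,2) = 62.
Row 5 needs 585; the known cells sum to 453, so (5,2) = 132.
From column 1, 585 − (127 + 157 + 87 + 72) gives (4,1) = 142.
Column 2 needs 585; the known cells sum to 413, so (3,2) = 172.
Row 3 must total 585; the given cells sum to 433, so (3,5) = 152.
The remaining cell in row 4 is (4,5) = 585 − 528 = 57.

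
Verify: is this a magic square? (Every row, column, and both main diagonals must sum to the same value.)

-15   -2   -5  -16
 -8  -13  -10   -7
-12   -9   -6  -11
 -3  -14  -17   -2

No — row 1 sums to -38 but row 4 sums to -36.

Row 1: -15 + (-2) + (-5) + (-16) = -38.
Row 2: -8 + (-13) + (-10) + (-7) = -38.
Row 3: -12 + (-9) + (-6) + (-11) = -38.
Row 4: -3 + (-14) + (-17) + (-2) = -36.
Column 1: -15 + (-8) + (-12) + (-3) = -38.
Column 2: -2 + (-13) + (-9) + (-14) = -38.
Column 3: -5 + (-10) + (-6) + (-17) = -38.
Column 4: -16 + (-7) + (-11) + (-2) = -36.
Main diagonal: -15 + (-13) + (-6) + (-2) = -36.
Anti-diagonal: -16 + (-10) + (-9) + (-3) = -38.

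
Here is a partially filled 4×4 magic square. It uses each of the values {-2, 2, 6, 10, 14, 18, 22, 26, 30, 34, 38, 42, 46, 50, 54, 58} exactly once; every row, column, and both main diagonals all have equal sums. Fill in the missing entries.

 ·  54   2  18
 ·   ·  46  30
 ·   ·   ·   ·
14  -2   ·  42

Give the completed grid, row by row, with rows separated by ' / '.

The 16 entries sum to 448, so each line sums to 448/4 = 112.
Row 1 must total 112; the given cells sum to 74, so (1,1) = 38.
Row 4: 14 + (-2) + 42 + ? = 112, so (4,3) = 58.
The remaining cell in column 3 is (3,3) = 112 − 106 = 6.
Column 4 must total 112; the given cells sum to 90, so (3,4) = 22.
Main diagonal must total 112; the given cells sum to 86, so (2,2) = 26.
From anti-diagonal, 112 − (18 + 46 + 14) gives (3,2) = 34.
From row 2, 112 − (26 + 46 + 30) gives (2,1) = 10.
Using row 3: 34 + 6 + 22 + ? → (3,1) = 112 − 62 = 50.

38 54 2 18 / 10 26 46 30 / 50 34 6 22 / 14 -2 58 42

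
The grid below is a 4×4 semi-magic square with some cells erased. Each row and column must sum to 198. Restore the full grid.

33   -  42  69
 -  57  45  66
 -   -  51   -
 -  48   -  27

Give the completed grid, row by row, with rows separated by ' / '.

The remaining cell in row 1 is (1,2) = 198 − 144 = 54.
Row 2 needs 198; the known cells sum to 168, so (2,1) = 30.
The remaining cell in column 2 is (3,2) = 198 − 159 = 39.
From column 3, 198 − (42 + 45 + 51) gives (4,3) = 60.
From column 4, 198 − (69 + 66 + 27) gives (3,4) = 36.
Row 3 must total 198; the given cells sum to 126, so (3,1) = 72.
Row 4 must total 198; the given cells sum to 135, so (4,1) = 63.

33 54 42 69 / 30 57 45 66 / 72 39 51 36 / 63 48 60 27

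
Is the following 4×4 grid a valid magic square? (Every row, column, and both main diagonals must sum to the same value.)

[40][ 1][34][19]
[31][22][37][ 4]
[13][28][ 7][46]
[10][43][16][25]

Row 1: 40 + 1 + 34 + 19 = 94.
Row 2: 31 + 22 + 37 + 4 = 94.
Row 3: 13 + 28 + 7 + 46 = 94.
Row 4: 10 + 43 + 16 + 25 = 94.
Column 1: 40 + 31 + 13 + 10 = 94.
Column 2: 1 + 22 + 28 + 43 = 94.
Column 3: 34 + 37 + 7 + 16 = 94.
Column 4: 19 + 4 + 46 + 25 = 94.
Main diagonal: 40 + 22 + 7 + 25 = 94.
Anti-diagonal: 19 + 37 + 28 + 10 = 94.
All lines sum to 94.

Yes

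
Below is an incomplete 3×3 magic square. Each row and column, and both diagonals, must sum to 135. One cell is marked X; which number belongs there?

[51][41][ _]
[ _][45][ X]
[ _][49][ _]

Row 1: 51 + 41 + ? = 135, so (1,3) = 43.
The remaining cell in main diagonal is (3,3) = 135 − 96 = 39.
Anti-diagonal must total 135; the given cells sum to 88, so (3,1) = 47.
The remaining cell in column 1 is (2,1) = 135 − 98 = 37.
The remaining cell in column 3 is (2,3) = 135 − 82 = 53.

53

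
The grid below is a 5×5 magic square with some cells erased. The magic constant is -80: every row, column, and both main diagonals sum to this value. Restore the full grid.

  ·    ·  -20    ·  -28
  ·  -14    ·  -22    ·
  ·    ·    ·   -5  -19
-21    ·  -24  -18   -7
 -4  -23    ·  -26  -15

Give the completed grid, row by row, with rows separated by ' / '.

-17 -6 -20 -9 -28 / -25 -14 -8 -22 -11 / -13 -27 -16 -5 -19 / -21 -10 -24 -18 -7 / -4 -23 -12 -26 -15

Row 4 needs -80; the known cells sum to -70, so (4,2) = -10.
The remaining cell in row 5 is (5,3) = -80 − (-68) = -12.
The remaining cell in column 4 is (1,4) = -80 − (-71) = -9.
Column 5: -28 + (-19) + (-7) + (-15) + ? = -80, so (2,5) = -11.
From anti-diagonal, -80 − (-28 + (-22) + (-10) + (-4)) gives (3,3) = -16.
Column 3 must total -80; the given cells sum to -72, so (2,3) = -8.
The remaining cell in main diagonal is (1,1) = -80 − (-63) = -17.
Row 1 must total -80; the given cells sum to -74, so (1,2) = -6.
From row 2, -80 − (-14 + (-8) + (-22) + (-11)) gives (2,1) = -25.
Column 1 must total -80; the given cells sum to -67, so (3,1) = -13.
From column 2, -80 − (-6 + (-14) + (-10) + (-23)) gives (3,2) = -27.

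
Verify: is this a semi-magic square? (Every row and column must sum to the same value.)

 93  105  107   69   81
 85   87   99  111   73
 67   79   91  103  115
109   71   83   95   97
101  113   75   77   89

Yes

Row 1: 93 + 105 + 107 + 69 + 81 = 455.
Row 2: 85 + 87 + 99 + 111 + 73 = 455.
Row 3: 67 + 79 + 91 + 103 + 115 = 455.
Row 4: 109 + 71 + 83 + 95 + 97 = 455.
Row 5: 101 + 113 + 75 + 77 + 89 = 455.
Column 1: 93 + 85 + 67 + 109 + 101 = 455.
Column 2: 105 + 87 + 79 + 71 + 113 = 455.
Column 3: 107 + 99 + 91 + 83 + 75 = 455.
Column 4: 69 + 111 + 103 + 95 + 77 = 455.
Column 5: 81 + 73 + 115 + 97 + 89 = 455.
All lines sum to 455.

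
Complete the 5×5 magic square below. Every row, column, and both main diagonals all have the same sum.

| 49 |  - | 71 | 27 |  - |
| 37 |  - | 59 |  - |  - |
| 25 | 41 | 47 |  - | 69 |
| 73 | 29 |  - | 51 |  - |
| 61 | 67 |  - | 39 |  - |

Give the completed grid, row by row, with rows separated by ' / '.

49 55 71 27 43 / 37 53 59 65 31 / 25 41 47 63 69 / 73 29 35 51 57 / 61 67 33 39 45

Column 1 is already complete: 49 + 37 + 25 + 73 + 61 = 245, so that is the magic constant.
Using row 3: 25 + 41 + 47 + 69 + ? → (3,4) = 245 − 182 = 63.
Column 4 needs 245; the known cells sum to 180, so (2,4) = 65.
Anti-diagonal: 65 + 47 + 29 + 61 + ? = 245, so (1,5) = 43.
Row 1: 49 + 71 + 27 + 43 + ? = 245, so (1,2) = 55.
The remaining cell in column 2 is (2,2) = 245 − 192 = 53.
Using main diagonal: 49 + 53 + 47 + 51 + ? → (5,5) = 245 − 200 = 45.
Using row 2: 37 + 53 + 59 + 65 + ? → (2,5) = 245 − 214 = 31.
Row 5: 61 + 67 + 39 + 45 + ? = 245, so (5,3) = 33.
Column 3: 71 + 59 + 47 + 33 + ? = 245, so (4,3) = 35.
Using column 5: 43 + 31 + 69 + 45 + ? → (4,5) = 245 − 188 = 57.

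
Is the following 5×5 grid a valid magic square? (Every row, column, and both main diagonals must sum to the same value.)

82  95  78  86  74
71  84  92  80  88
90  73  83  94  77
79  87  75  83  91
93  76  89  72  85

No — column 3 sums to 417 but column 1 sums to 415.

Row 1: 82 + 95 + 78 + 86 + 74 = 415.
Row 2: 71 + 84 + 92 + 80 + 88 = 415.
Row 3: 90 + 73 + 83 + 94 + 77 = 417.
Row 4: 79 + 87 + 75 + 83 + 91 = 415.
Row 5: 93 + 76 + 89 + 72 + 85 = 415.
Column 1: 82 + 71 + 90 + 79 + 93 = 415.
Column 2: 95 + 84 + 73 + 87 + 76 = 415.
Column 3: 78 + 92 + 83 + 75 + 89 = 417.
Column 4: 86 + 80 + 94 + 83 + 72 = 415.
Column 5: 74 + 88 + 77 + 91 + 85 = 415.
Main diagonal: 82 + 84 + 83 + 83 + 85 = 417.
Anti-diagonal: 74 + 80 + 83 + 87 + 93 = 417.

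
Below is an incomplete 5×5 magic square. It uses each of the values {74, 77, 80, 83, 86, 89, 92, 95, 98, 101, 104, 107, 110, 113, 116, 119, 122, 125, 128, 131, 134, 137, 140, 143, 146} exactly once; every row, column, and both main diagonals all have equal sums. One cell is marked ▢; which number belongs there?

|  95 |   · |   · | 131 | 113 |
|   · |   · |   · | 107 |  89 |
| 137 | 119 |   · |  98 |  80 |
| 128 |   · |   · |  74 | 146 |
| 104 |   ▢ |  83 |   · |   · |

101

The 25 entries sum to 2750, so each line sums to 2750/5 = 550.
Row 3 must total 550; the given cells sum to 434, so (3,3) = 116.
Column 1 needs 550; the known cells sum to 464, so (2,1) = 86.
Using column 4: 131 + 107 + 98 + 74 + ? → (5,4) = 550 − 410 = 140.
Using column 5: 113 + 89 + 80 + 146 + ? → (5,5) = 550 − 428 = 122.
The remaining cell in main diagonal is (2,2) = 550 − 407 = 143.
The remaining cell in anti-diagonal is (4,2) = 550 − 440 = 110.
Row 2 needs 550; the known cells sum to 425, so (2,3) = 125.
From row 4, 550 − (128 + 110 + 74 + 146) gives (4,3) = 92.
Row 5: 104 + 83 + 140 + 122 + ? = 550, so (5,2) = 101.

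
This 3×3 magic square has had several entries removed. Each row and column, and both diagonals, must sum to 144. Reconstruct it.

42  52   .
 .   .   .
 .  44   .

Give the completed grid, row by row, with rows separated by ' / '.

Row 1 must total 144; the given cells sum to 94, so (1,3) = 50.
Using column 2: 52 + 44 + ? → (2,2) = 144 − 96 = 48.
Main diagonal needs 144; the known cells sum to 90, so (3,3) = 54.
Anti-diagonal must total 144; the given cells sum to 98, so (3,1) = 46.
Column 1: 42 + 46 + ? = 144, so (2,1) = 56.
The remaining cell in column 3 is (2,3) = 144 − 104 = 40.

42 52 50 / 56 48 40 / 46 44 54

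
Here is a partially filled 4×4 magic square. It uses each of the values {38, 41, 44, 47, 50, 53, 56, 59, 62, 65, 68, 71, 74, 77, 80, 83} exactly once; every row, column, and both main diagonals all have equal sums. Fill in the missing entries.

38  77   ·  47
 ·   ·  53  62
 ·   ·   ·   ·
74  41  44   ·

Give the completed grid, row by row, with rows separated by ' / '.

The 16 entries sum to 968, so each line sums to 968/4 = 242.
Using row 1: 38 + 77 + 47 + ? → (1,3) = 242 − 162 = 80.
The remaining cell in row 4 is (4,4) = 242 − 159 = 83.
From column 3, 242 − (80 + 53 + 44) gives (3,3) = 65.
Column 4: 47 + 62 + 83 + ? = 242, so (3,4) = 50.
From main diagonal, 242 − (38 + 65 + 83) gives (2,2) = 56.
Anti-diagonal must total 242; the given cells sum to 174, so (3,2) = 68.
Row 2 needs 242; the known cells sum to 171, so (2,1) = 71.
From row 3, 242 − (68 + 65 + 50) gives (3,1) = 59.

38 77 80 47 / 71 56 53 62 / 59 68 65 50 / 74 41 44 83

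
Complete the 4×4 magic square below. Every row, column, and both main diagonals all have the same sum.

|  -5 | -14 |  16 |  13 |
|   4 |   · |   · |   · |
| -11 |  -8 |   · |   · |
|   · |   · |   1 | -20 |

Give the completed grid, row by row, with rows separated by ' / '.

-5 -14 16 13 / 4 25 -17 -2 / -11 -8 10 19 / 22 7 1 -20

Row 1 is already complete: -5 + -14 + 16 + 13 = 10, so that is the magic constant.
Using column 1: -5 + 4 + (-11) + ? → (4,1) = 10 − (-12) = 22.
From anti-diagonal, 10 − (13 + (-8) + 22) gives (2,3) = -17.
Row 4: 22 + 1 + (-20) + ? = 10, so (4,2) = 7.
Column 2: -14 + (-8) + 7 + ? = 10, so (2,2) = 25.
Column 3 needs 10; the known cells sum to 0, so (3,3) = 10.
Using row 2: 4 + 25 + (-17) + ? → (2,4) = 10 − 12 = -2.
Row 3: -11 + (-8) + 10 + ? = 10, so (3,4) = 19.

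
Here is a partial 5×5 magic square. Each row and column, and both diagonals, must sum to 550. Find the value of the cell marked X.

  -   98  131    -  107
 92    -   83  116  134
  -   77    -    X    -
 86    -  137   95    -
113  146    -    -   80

Row 2 needs 550; the known cells sum to 425, so (2,2) = 125.
Using column 2: 98 + 125 + 77 + 146 + ? → (4,2) = 550 − 446 = 104.
Anti-diagonal: 107 + 116 + 104 + 113 + ? = 550, so (3,3) = 110.
Row 4 needs 550; the known cells sum to 422, so (4,5) = 128.
Column 3 needs 550; the known cells sum to 461, so (5,3) = 89.
Column 5 needs 550; the known cells sum to 449, so (3,5) = 101.
Main diagonal: 125 + 110 + 95 + 80 + ? = 550, so (1,1) = 140.
Row 1 needs 550; the known cells sum to 476, so (1,4) = 74.
Row 5 must total 550; the given cells sum to 428, so (5,4) = 122.
Column 1: 140 + 92 + 86 + 113 + ? = 550, so (3,1) = 119.
Column 4 needs 550; the known cells sum to 407, so (3,4) = 143.

143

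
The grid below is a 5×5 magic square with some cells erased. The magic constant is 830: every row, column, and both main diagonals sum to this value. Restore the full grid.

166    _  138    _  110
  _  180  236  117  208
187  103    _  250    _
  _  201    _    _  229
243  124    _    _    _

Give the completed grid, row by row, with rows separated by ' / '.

166 222 138 194 110 / 89 180 236 117 208 / 187 103 159 250 131 / 145 201 82 173 229 / 243 124 215 96 152

The remaining cell in row 2 is (2,1) = 830 − 741 = 89.
From column 1, 830 − (166 + 89 + 187 + 243) gives (4,1) = 145.
The remaining cell in column 2 is (1,2) = 830 − 608 = 222.
Anti-diagonal must total 830; the given cells sum to 671, so (3,3) = 159.
Row 1: 166 + 222 + 138 + 110 + ? = 830, so (1,4) = 194.
From row 3, 830 − (187 + 103 + 159 + 250) gives (3,5) = 131.
Column 5: 110 + 208 + 131 + 229 + ? = 830, so (5,5) = 152.
Main diagonal: 166 + 180 + 159 + 152 + ? = 830, so (4,4) = 173.
The remaining cell in row 4 is (4,3) = 830 − 748 = 82.
From column 3, 830 − (138 + 236 + 159 + 82) gives (5,3) = 215.
From column 4, 830 − (194 + 117 + 250 + 173) gives (5,4) = 96.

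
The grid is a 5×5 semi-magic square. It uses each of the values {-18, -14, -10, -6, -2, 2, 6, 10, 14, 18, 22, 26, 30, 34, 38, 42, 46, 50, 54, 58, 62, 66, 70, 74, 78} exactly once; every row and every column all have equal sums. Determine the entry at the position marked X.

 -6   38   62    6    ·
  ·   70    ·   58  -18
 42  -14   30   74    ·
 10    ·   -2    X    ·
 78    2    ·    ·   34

The 25 entries sum to 750, so each line sums to 750/5 = 150.
Row 1: -6 + 38 + 62 + 6 + ? = 150, so (1,5) = 50.
Row 3 must total 150; the given cells sum to 132, so (3,5) = 18.
Column 1 must total 150; the given cells sum to 124, so (2,1) = 26.
Using column 2: 38 + 70 + (-14) + 2 + ? → (4,2) = 150 − 96 = 54.
From column 5, 150 − (50 + (-18) + 18 + 34) gives (4,5) = 66.
Row 2: 26 + 70 + 58 + (-18) + ? = 150, so (2,3) = 14.
Row 4 needs 150; the known cells sum to 128, so (4,4) = 22.

22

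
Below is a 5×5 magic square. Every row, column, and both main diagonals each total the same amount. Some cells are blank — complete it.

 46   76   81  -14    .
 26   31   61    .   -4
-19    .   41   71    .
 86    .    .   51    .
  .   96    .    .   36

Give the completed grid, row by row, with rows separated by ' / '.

Main diagonal is already complete: 46 + 31 + 41 + 51 + 36 = 205, so that is the magic constant.
Row 1: 46 + 76 + 81 + (-14) + ? = 205, so (1,5) = 16.
Row 2 must total 205; the given cells sum to 114, so (2,4) = 91.
Column 1 must total 205; the given cells sum to 139, so (5,1) = 66.
Column 4 must total 205; the given cells sum to 199, so (5,4) = 6.
Anti-diagonal must total 205; the given cells sum to 214, so (4,2) = -9.
Row 5 needs 205; the known cells sum to 204, so (5,3) = 1.
Using column 2: 76 + 31 + (-9) + 96 + ? → (3,2) = 205 − 194 = 11.
Column 3 must total 205; the given cells sum to 184, so (4,3) = 21.
The remaining cell in row 3 is (3,5) = 205 − 104 = 101.
The remaining cell in row 4 is (4,5) = 205 − 149 = 56.

46 76 81 -14 16 / 26 31 61 91 -4 / -19 11 41 71 101 / 86 -9 21 51 56 / 66 96 1 6 36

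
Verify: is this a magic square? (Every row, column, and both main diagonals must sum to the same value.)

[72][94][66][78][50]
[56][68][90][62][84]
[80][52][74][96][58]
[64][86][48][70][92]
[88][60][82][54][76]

Yes

Row 1: 72 + 94 + 66 + 78 + 50 = 360.
Row 2: 56 + 68 + 90 + 62 + 84 = 360.
Row 3: 80 + 52 + 74 + 96 + 58 = 360.
Row 4: 64 + 86 + 48 + 70 + 92 = 360.
Row 5: 88 + 60 + 82 + 54 + 76 = 360.
Column 1: 72 + 56 + 80 + 64 + 88 = 360.
Column 2: 94 + 68 + 52 + 86 + 60 = 360.
Column 3: 66 + 90 + 74 + 48 + 82 = 360.
Column 4: 78 + 62 + 96 + 70 + 54 = 360.
Column 5: 50 + 84 + 58 + 92 + 76 = 360.
Main diagonal: 72 + 68 + 74 + 70 + 76 = 360.
Anti-diagonal: 50 + 62 + 74 + 86 + 88 = 360.
All lines sum to 360.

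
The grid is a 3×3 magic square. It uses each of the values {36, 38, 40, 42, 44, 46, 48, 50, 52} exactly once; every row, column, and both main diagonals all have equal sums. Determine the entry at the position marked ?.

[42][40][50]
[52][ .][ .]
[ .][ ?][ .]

The 9 entries sum to 396, so each line sums to 396/3 = 132.
Column 1 needs 132; the known cells sum to 94, so (3,1) = 38.
Anti-diagonal must total 132; the given cells sum to 88, so (2,2) = 44.
The remaining cell in row 2 is (2,3) = 132 − 96 = 36.
Column 2 needs 132; the known cells sum to 84, so (3,2) = 48.

48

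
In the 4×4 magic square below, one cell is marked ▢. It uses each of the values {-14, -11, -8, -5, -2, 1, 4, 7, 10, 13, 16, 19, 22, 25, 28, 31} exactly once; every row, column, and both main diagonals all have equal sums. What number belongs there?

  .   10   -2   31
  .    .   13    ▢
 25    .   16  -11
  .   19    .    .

The 16 entries sum to 136, so each line sums to 136/4 = 34.
Row 1 needs 34; the known cells sum to 39, so (1,1) = -5.
Row 3 needs 34; the known cells sum to 30, so (3,2) = 4.
Column 2 must total 34; the given cells sum to 33, so (2,2) = 1.
From column 3, 34 − (-2 + 13 + 16) gives (4,3) = 7.
From main diagonal, 34 − (-5 + 1 + 16) gives (4,4) = 22.
From anti-diagonal, 34 − (31 + 13 + 4) gives (4,1) = -14.
Using column 1: -5 + 25 + (-14) + ? → (2,1) = 34 − 6 = 28.
Column 4 needs 34; the known cells sum to 42, so (2,4) = -8.

-8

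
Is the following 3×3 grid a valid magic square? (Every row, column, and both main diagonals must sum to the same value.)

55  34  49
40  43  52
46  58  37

Row 1: 55 + 34 + 49 = 138.
Row 2: 40 + 43 + 52 = 135.
Row 3: 46 + 58 + 37 = 141.
Column 1: 55 + 40 + 46 = 141.
Column 2: 34 + 43 + 58 = 135.
Column 3: 49 + 52 + 37 = 138.
Main diagonal: 55 + 43 + 37 = 135.
Anti-diagonal: 49 + 43 + 46 = 138.

No — anti-diagonal sums to 138 but row 2 sums to 135.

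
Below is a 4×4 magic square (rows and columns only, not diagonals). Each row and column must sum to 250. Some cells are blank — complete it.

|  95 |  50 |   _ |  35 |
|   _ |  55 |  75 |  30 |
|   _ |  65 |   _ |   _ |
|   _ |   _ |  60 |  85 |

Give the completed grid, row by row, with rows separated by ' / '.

95 50 70 35 / 90 55 75 30 / 40 65 45 100 / 25 80 60 85

From row 1, 250 − (95 + 50 + 35) gives (1,3) = 70.
Row 2 must total 250; the given cells sum to 160, so (2,1) = 90.
The remaining cell in column 2 is (4,2) = 250 − 170 = 80.
Column 3 must total 250; the given cells sum to 205, so (3,3) = 45.
Using column 4: 35 + 30 + 85 + ? → (3,4) = 250 − 150 = 100.
Row 3 needs 250; the known cells sum to 210, so (3,1) = 40.
Row 4 must total 250; the given cells sum to 225, so (4,1) = 25.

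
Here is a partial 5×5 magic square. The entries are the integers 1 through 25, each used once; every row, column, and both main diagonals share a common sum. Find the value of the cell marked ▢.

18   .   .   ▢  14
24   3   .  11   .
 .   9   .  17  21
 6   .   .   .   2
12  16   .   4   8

10

The entries are 1 through 25, which sum to 325, so each line sums to 325/5 = 65.
From row 5, 65 − (12 + 16 + 4 + 8) gives (5,3) = 25.
The remaining cell in column 1 is (3,1) = 65 − 60 = 5.
Column 5 needs 65; the known cells sum to 45, so (2,5) = 20.
Row 2 must total 65; the given cells sum to 58, so (2,3) = 7.
Row 3 must total 65; the given cells sum to 52, so (3,3) = 13.
Main diagonal needs 65; the known cells sum to 42, so (4,4) = 23.
Anti-diagonal must total 65; the given cells sum to 50, so (4,2) = 15.
From row 4, 65 − (6 + 15 + 23 + 2) gives (4,3) = 19.
From column 2, 65 − (3 + 9 + 15 + 16) gives (1,2) = 22.
Column 3 must total 65; the given cells sum to 64, so (1,3) = 1.
Column 4: 11 + 17 + 23 + 4 + ? = 65, so (1,4) = 10.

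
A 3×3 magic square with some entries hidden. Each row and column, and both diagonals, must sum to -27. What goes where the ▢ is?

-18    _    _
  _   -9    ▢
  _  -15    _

-21

Column 2: -9 + (-15) + ? = -27, so (1,2) = -3.
Using main diagonal: -18 + (-9) + ? → (3,3) = -27 − (-27) = 0.
The remaining cell in row 1 is (1,3) = -27 − (-21) = -6.
Row 3 must total -27; the given cells sum to -15, so (3,1) = -12.
Column 1: -18 + (-12) + ? = -27, so (2,1) = 3.
Column 3 must total -27; the given cells sum to -6, so (2,3) = -21.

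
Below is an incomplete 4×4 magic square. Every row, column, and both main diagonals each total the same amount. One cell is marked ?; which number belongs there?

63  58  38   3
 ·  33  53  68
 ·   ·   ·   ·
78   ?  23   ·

Row 1 is complete and sums to 162; that is the magic constant.
Row 2: 33 + 53 + 68 + ? = 162, so (2,1) = 8.
From column 1, 162 − (63 + 8 + 78) gives (3,1) = 13.
Column 3 must total 162; the given cells sum to 114, so (3,3) = 48.
From main diagonal, 162 − (63 + 33 + 48) gives (4,4) = 18.
From anti-diagonal, 162 − (3 + 53 + 78) gives (3,2) = 28.
Row 3 needs 162; the known cells sum to 89, so (3,4) = 73.
Row 4 needs 162; the known cells sum to 119, so (4,2) = 43.

43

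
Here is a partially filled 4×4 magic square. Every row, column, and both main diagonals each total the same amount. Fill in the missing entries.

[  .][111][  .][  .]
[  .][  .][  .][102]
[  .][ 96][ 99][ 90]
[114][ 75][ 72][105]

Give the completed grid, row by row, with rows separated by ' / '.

Row 4 is already complete: 114 + 75 + 72 + 105 = 366, so that is the magic constant.
Row 3 must total 366; the given cells sum to 285, so (3,1) = 81.
Column 2 must total 366; the given cells sum to 282, so (2,2) = 84.
Using column 4: 102 + 90 + 105 + ? → (1,4) = 366 − 297 = 69.
Main diagonal: 84 + 99 + 105 + ? = 366, so (1,1) = 78.
Anti-diagonal needs 366; the known cells sum to 279, so (2,3) = 87.
Using row 1: 78 + 111 + 69 + ? → (1,3) = 366 − 258 = 108.
Using row 2: 84 + 87 + 102 + ? → (2,1) = 366 − 273 = 93.

78 111 108 69 / 93 84 87 102 / 81 96 99 90 / 114 75 72 105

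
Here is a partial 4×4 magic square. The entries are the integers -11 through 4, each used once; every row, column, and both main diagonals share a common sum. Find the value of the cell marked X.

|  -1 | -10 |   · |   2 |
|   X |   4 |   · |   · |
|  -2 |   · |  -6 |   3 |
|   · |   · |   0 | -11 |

-7

The entries are -11 through 4, which sum to -56, so each line sums to -56/4 = -14.
Using row 1: -1 + (-10) + 2 + ? → (1,3) = -14 − (-9) = -5.
Row 3 must total -14; the given cells sum to -5, so (3,2) = -9.
The remaining cell in column 2 is (4,2) = -14 − (-15) = 1.
Column 3 must total -14; the given cells sum to -11, so (2,3) = -3.
The remaining cell in column 4 is (2,4) = -14 − (-6) = -8.
Anti-diagonal: 2 + (-3) + (-9) + ? = -14, so (4,1) = -4.
Row 2: 4 + (-3) + (-8) + ? = -14, so (2,1) = -7.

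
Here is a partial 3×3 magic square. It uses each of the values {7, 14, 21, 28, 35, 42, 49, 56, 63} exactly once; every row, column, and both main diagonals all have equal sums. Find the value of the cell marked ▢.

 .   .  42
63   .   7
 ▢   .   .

28

The 9 entries sum to 315, so each line sums to 315/3 = 105.
Using row 2: 63 + 7 + ? → (2,2) = 105 − 70 = 35.
From column 3, 105 − (42 + 7) gives (3,3) = 56.
The remaining cell in main diagonal is (1,1) = 105 − 91 = 14.
Anti-diagonal needs 105; the known cells sum to 77, so (3,1) = 28.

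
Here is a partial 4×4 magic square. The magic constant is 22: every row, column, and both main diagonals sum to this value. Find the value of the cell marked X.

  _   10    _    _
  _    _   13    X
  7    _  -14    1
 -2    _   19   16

Row 3 must total 22; the given cells sum to -6, so (3,2) = 28.
Row 4 needs 22; the known cells sum to 33, so (4,2) = -11.
The remaining cell in column 2 is (2,2) = 22 − 27 = -5.
The remaining cell in column 3 is (1,3) = 22 − 18 = 4.
From main diagonal, 22 − (-5 + (-14) + 16) gives (1,1) = 25.
Anti-diagonal: 13 + 28 + (-2) + ? = 22, so (1,4) = -17.
Column 1 needs 22; the known cells sum to 30, so (2,1) = -8.
Column 4 needs 22; the known cells sum to 0, so (2,4) = 22.

22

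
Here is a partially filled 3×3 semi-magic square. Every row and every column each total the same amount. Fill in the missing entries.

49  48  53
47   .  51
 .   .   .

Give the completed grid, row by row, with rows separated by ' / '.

Row 1 is already complete: 49 + 48 + 53 = 150, so that is the magic constant.
Row 2 needs 150; the known cells sum to 98, so (2,2) = 52.
From column 1, 150 − (49 + 47) gives (3,1) = 54.
Column 2 needs 150; the known cells sum to 100, so (3,2) = 50.
From column 3, 150 − (53 + 51) gives (3,3) = 46.

49 48 53 / 47 52 51 / 54 50 46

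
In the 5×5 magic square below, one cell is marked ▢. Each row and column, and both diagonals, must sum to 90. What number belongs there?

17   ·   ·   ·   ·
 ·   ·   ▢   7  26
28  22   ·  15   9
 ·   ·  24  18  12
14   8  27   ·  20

13

Row 3: 28 + 22 + 15 + 9 + ? = 90, so (3,3) = 16.
The remaining cell in row 5 is (5,4) = 90 − 69 = 21.
From column 4, 90 − (7 + 15 + 18 + 21) gives (1,4) = 29.
Using column 5: 26 + 9 + 12 + 20 + ? → (1,5) = 90 − 67 = 23.
Main diagonal: 17 + 16 + 18 + 20 + ? = 90, so (2,2) = 19.
Using anti-diagonal: 23 + 7 + 16 + 14 + ? → (4,2) = 90 − 60 = 30.
The remaining cell in row 4 is (4,1) = 90 − 84 = 6.
From column 1, 90 − (17 + 28 + 6 + 14) gives (2,1) = 25.
Column 2: 19 + 22 + 30 + 8 + ? = 90, so (1,2) = 11.
Row 1 needs 90; the known cells sum to 80, so (1,3) = 10.
Row 2: 25 + 19 + 7 + 26 + ? = 90, so (2,3) = 13.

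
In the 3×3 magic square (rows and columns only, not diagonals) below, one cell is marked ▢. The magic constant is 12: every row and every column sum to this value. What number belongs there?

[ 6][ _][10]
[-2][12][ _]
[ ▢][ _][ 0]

Row 1 must total 12; the given cells sum to 16, so (1,2) = -4.
Row 2 must total 12; the given cells sum to 10, so (2,3) = 2.
Column 1 must total 12; the given cells sum to 4, so (3,1) = 8.

8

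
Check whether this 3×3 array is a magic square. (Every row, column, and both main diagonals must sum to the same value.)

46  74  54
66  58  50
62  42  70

Row 1: 46 + 74 + 54 = 174.
Row 2: 66 + 58 + 50 = 174.
Row 3: 62 + 42 + 70 = 174.
Column 1: 46 + 66 + 62 = 174.
Column 2: 74 + 58 + 42 = 174.
Column 3: 54 + 50 + 70 = 174.
Main diagonal: 46 + 58 + 70 = 174.
Anti-diagonal: 54 + 58 + 62 = 174.
All lines sum to 174.

Yes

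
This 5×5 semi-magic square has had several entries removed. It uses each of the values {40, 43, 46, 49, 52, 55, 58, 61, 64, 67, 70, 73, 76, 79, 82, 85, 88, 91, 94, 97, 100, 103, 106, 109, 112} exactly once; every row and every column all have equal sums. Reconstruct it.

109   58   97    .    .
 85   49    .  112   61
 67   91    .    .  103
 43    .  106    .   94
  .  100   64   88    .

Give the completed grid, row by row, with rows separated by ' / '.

109 58 97 46 70 / 85 49 73 112 61 / 67 91 40 79 103 / 43 82 106 55 94 / 76 100 64 88 52

The 25 entries sum to 1900, so each line sums to 1900/5 = 380.
Row 2 must total 380; the given cells sum to 307, so (2,3) = 73.
From column 1, 380 − (109 + 85 + 67 + 43) gives (5,1) = 76.
Using column 2: 58 + 49 + 91 + 100 + ? → (4,2) = 380 − 298 = 82.
From column 3, 380 − (97 + 73 + 106 + 64) gives (3,3) = 40.
Row 3 must total 380; the given cells sum to 301, so (3,4) = 79.
The remaining cell in row 4 is (4,4) = 380 − 325 = 55.
Row 5: 76 + 100 + 64 + 88 + ? = 380, so (5,5) = 52.
Using column 4: 112 + 79 + 55 + 88 + ? → (1,4) = 380 − 334 = 46.
Using column 5: 61 + 103 + 94 + 52 + ? → (1,5) = 380 − 310 = 70.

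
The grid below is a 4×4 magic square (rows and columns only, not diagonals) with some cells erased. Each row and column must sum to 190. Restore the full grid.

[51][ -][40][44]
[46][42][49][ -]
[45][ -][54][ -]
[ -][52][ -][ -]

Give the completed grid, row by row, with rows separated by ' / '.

51 55 40 44 / 46 42 49 53 / 45 41 54 50 / 48 52 47 43

Row 1 must total 190; the given cells sum to 135, so (1,2) = 55.
The remaining cell in row 2 is (2,4) = 190 − 137 = 53.
From column 1, 190 − (51 + 46 + 45) gives (4,1) = 48.
Column 2: 55 + 42 + 52 + ? = 190, so (3,2) = 41.
The remaining cell in column 3 is (4,3) = 190 − 143 = 47.
From row 3, 190 − (45 + 41 + 54) gives (3,4) = 50.
Row 4 must total 190; the given cells sum to 147, so (4,4) = 43.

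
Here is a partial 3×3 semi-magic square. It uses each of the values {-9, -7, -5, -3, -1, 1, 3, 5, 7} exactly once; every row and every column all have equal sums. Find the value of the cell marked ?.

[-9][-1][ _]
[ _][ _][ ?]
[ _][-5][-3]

The 9 entries sum to -9, so each line sums to -9/3 = -3.
Row 1 must total -3; the given cells sum to -10, so (1,3) = 7.
Using row 3: -5 + (-3) + ? → (3,1) = -3 − (-8) = 5.
Column 1: -9 + 5 + ? = -3, so (2,1) = 1.
Column 2 must total -3; the given cells sum to -6, so (2,2) = 3.
From column 3, -3 − (7 + (-3)) gives (2,3) = -7.

-7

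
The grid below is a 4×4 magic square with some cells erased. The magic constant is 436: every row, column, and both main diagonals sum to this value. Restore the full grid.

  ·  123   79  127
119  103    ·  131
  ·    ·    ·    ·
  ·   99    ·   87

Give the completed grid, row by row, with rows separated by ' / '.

The remaining cell in row 1 is (1,1) = 436 − 329 = 107.
Row 2 needs 436; the known cells sum to 353, so (2,3) = 83.
The remaining cell in column 2 is (3,2) = 436 − 325 = 111.
Column 4 must total 436; the given cells sum to 345, so (3,4) = 91.
Main diagonal: 107 + 103 + 87 + ? = 436, so (3,3) = 139.
The remaining cell in anti-diagonal is (4,1) = 436 − 321 = 115.
The remaining cell in row 3 is (3,1) = 436 − 341 = 95.
From row 4, 436 − (115 + 99 + 87) gives (4,3) = 135.

107 123 79 127 / 119 103 83 131 / 95 111 139 91 / 115 99 135 87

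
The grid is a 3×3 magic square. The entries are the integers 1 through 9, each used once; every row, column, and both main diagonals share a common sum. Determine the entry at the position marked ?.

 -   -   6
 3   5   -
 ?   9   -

The entries are 1 through 9, which sum to 45, so each line sums to 45/3 = 15.
Using row 2: 3 + 5 + ? → (2,3) = 15 − 8 = 7.
Column 2 needs 15; the known cells sum to 14, so (1,2) = 1.
Column 3: 6 + 7 + ? = 15, so (3,3) = 2.
Using main diagonal: 5 + 2 + ? → (1,1) = 15 − 7 = 8.
Anti-diagonal: 6 + 5 + ? = 15, so (3,1) = 4.

4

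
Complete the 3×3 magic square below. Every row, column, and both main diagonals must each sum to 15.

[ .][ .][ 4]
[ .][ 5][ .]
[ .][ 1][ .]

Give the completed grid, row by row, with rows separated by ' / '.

Column 2 needs 15; the known cells sum to 6, so (1,2) = 9.
Using anti-diagonal: 4 + 5 + ? → (3,1) = 15 − 9 = 6.
Using row 1: 9 + 4 + ? → (1,1) = 15 − 13 = 2.
From row 3, 15 − (6 + 1) gives (3,3) = 8.
Column 1: 2 + 6 + ? = 15, so (2,1) = 7.
From column 3, 15 − (4 + 8) gives (2,3) = 3.

2 9 4 / 7 5 3 / 6 1 8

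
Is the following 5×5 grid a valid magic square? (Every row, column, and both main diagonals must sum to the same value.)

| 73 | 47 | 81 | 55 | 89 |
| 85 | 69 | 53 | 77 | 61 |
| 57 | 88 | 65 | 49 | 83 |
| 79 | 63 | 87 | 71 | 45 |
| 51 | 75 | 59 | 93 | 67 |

No — column 2 sums to 342 but row 1 sums to 345.

Row 1: 73 + 47 + 81 + 55 + 89 = 345.
Row 2: 85 + 69 + 53 + 77 + 61 = 345.
Row 3: 57 + 88 + 65 + 49 + 83 = 342.
Row 4: 79 + 63 + 87 + 71 + 45 = 345.
Row 5: 51 + 75 + 59 + 93 + 67 = 345.
Column 1: 73 + 85 + 57 + 79 + 51 = 345.
Column 2: 47 + 69 + 88 + 63 + 75 = 342.
Column 3: 81 + 53 + 65 + 87 + 59 = 345.
Column 4: 55 + 77 + 49 + 71 + 93 = 345.
Column 5: 89 + 61 + 83 + 45 + 67 = 345.
Main diagonal: 73 + 69 + 65 + 71 + 67 = 345.
Anti-diagonal: 89 + 77 + 65 + 63 + 51 = 345.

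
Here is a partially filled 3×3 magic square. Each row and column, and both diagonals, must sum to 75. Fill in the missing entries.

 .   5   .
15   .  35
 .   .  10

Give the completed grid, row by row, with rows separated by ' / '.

From row 2, 75 − (15 + 35) gives (2,2) = 25.
From column 2, 75 − (5 + 25) gives (3,2) = 45.
The remaining cell in column 3 is (1,3) = 75 − 45 = 30.
Using main diagonal: 25 + 10 + ? → (1,1) = 75 − 35 = 40.
Using anti-diagonal: 30 + 25 + ? → (3,1) = 75 − 55 = 20.

40 5 30 / 15 25 35 / 20 45 10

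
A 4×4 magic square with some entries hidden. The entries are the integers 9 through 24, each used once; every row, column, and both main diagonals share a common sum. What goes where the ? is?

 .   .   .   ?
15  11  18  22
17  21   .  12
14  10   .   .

13

The entries are 9 through 24, which sum to 264, so each line sums to 264/4 = 66.
Row 3 must total 66; the given cells sum to 50, so (3,3) = 16.
Column 1 needs 66; the known cells sum to 46, so (1,1) = 20.
The remaining cell in column 2 is (1,2) = 66 − 42 = 24.
Using main diagonal: 20 + 11 + 16 + ? → (4,4) = 66 − 47 = 19.
From anti-diagonal, 66 − (18 + 21 + 14) gives (1,4) = 13.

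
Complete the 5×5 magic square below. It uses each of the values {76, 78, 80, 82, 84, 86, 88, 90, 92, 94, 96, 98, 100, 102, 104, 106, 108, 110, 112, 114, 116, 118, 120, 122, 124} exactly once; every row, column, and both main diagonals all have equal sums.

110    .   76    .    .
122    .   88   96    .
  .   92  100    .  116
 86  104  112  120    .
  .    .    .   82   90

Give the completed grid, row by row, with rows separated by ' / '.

110 118 76 94 102 / 122 80 88 96 114 / 84 92 100 108 116 / 86 104 112 120 78 / 98 106 124 82 90

The 25 entries sum to 2500, so each line sums to 2500/5 = 500.
Row 4 needs 500; the known cells sum to 422, so (4,5) = 78.
The remaining cell in column 3 is (5,3) = 500 − 376 = 124.
The remaining cell in main diagonal is (2,2) = 500 − 420 = 80.
From row 2, 500 − (122 + 80 + 88 + 96) gives (2,5) = 114.
Column 5 must total 500; the given cells sum to 398, so (1,5) = 102.
From anti-diagonal, 500 − (102 + 96 + 100 + 104) gives (5,1) = 98.
Row 5 must total 500; the given cells sum to 394, so (5,2) = 106.
From column 1, 500 − (110 + 122 + 86 + 98) gives (3,1) = 84.
The remaining cell in column 2 is (1,2) = 500 − 382 = 118.
The remaining cell in row 1 is (1,4) = 500 − 406 = 94.
Row 3 must total 500; the given cells sum to 392, so (3,4) = 108.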